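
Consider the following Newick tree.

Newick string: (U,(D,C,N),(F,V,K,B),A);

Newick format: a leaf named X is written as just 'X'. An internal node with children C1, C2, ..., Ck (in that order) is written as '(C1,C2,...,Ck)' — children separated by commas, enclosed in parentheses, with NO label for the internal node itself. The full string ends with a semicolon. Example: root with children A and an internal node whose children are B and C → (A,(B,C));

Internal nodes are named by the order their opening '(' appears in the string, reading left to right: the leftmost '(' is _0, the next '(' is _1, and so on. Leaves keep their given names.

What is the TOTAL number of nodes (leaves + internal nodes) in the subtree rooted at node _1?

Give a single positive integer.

Answer: 4

Derivation:
Newick: (U,(D,C,N),(F,V,K,B),A);
Locate _1: it is the '(' at position 3 (the 2nd '(' reading left to right).
Query: subtree rooted at _1
_1: subtree_size = 1 + 3
  D: subtree_size = 1 + 0
  C: subtree_size = 1 + 0
  N: subtree_size = 1 + 0
Total subtree size of _1: 4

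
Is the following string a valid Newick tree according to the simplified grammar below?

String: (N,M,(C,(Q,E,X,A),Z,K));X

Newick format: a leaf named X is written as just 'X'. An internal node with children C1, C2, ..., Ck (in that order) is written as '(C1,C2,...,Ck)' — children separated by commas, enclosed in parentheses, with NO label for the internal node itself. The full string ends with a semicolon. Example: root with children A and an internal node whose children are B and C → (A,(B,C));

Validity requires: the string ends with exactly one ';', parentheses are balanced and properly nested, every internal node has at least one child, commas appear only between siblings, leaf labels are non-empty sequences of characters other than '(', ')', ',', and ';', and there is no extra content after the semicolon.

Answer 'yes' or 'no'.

Answer: no

Derivation:
Input: (N,M,(C,(Q,E,X,A),Z,K));X
Paren balance: 3 '(' vs 3 ')' OK
Ends with single ';': False
Full parse: FAILS (must end with ;)
Valid: False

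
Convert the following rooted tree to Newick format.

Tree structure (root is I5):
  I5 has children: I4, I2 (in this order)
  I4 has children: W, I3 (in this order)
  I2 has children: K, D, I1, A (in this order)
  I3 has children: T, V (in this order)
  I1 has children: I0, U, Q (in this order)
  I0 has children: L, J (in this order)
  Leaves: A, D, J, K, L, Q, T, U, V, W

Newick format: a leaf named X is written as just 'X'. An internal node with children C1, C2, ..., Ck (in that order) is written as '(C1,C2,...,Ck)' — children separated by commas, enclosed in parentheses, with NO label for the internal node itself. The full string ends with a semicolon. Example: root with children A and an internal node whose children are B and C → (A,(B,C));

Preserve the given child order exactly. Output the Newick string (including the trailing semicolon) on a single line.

internal I5 with children ['I4', 'I2']
  internal I4 with children ['W', 'I3']
    leaf 'W' → 'W'
    internal I3 with children ['T', 'V']
      leaf 'T' → 'T'
      leaf 'V' → 'V'
    → '(T,V)'
  → '(W,(T,V))'
  internal I2 with children ['K', 'D', 'I1', 'A']
    leaf 'K' → 'K'
    leaf 'D' → 'D'
    internal I1 with children ['I0', 'U', 'Q']
      internal I0 with children ['L', 'J']
        leaf 'L' → 'L'
        leaf 'J' → 'J'
      → '(L,J)'
      leaf 'U' → 'U'
      leaf 'Q' → 'Q'
    → '((L,J),U,Q)'
    leaf 'A' → 'A'
  → '(K,D,((L,J),U,Q),A)'
→ '((W,(T,V)),(K,D,((L,J),U,Q),A))'
Final: ((W,(T,V)),(K,D,((L,J),U,Q),A));

Answer: ((W,(T,V)),(K,D,((L,J),U,Q),A));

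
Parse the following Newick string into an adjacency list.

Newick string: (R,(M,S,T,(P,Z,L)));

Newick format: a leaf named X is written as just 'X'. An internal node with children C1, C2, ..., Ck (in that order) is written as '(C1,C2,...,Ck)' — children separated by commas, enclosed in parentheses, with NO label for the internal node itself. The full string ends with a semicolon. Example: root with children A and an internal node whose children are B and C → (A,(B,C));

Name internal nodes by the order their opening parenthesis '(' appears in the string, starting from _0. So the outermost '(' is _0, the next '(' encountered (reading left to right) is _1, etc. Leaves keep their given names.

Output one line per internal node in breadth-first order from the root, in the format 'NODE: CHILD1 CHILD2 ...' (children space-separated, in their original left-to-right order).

Input: (R,(M,S,T,(P,Z,L)));
Scanning left-to-right, naming '(' by encounter order:
  pos 0: '(' -> open internal node _0 (depth 1)
  pos 3: '(' -> open internal node _1 (depth 2)
  pos 10: '(' -> open internal node _2 (depth 3)
  pos 16: ')' -> close internal node _2 (now at depth 2)
  pos 17: ')' -> close internal node _1 (now at depth 1)
  pos 18: ')' -> close internal node _0 (now at depth 0)
Total internal nodes: 3
BFS adjacency from root:
  _0: R _1
  _1: M S T _2
  _2: P Z L

Answer: _0: R _1
_1: M S T _2
_2: P Z L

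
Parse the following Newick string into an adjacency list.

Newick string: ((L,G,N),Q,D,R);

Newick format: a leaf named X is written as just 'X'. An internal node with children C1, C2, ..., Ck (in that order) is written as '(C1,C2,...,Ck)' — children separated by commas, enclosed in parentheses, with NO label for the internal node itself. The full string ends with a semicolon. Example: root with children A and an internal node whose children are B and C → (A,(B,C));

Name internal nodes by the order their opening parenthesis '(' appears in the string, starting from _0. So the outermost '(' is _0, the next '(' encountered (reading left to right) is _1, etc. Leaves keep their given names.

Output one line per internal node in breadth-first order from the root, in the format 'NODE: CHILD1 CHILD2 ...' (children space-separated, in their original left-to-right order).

Answer: _0: _1 Q D R
_1: L G N

Derivation:
Input: ((L,G,N),Q,D,R);
Scanning left-to-right, naming '(' by encounter order:
  pos 0: '(' -> open internal node _0 (depth 1)
  pos 1: '(' -> open internal node _1 (depth 2)
  pos 7: ')' -> close internal node _1 (now at depth 1)
  pos 14: ')' -> close internal node _0 (now at depth 0)
Total internal nodes: 2
BFS adjacency from root:
  _0: _1 Q D R
  _1: L G N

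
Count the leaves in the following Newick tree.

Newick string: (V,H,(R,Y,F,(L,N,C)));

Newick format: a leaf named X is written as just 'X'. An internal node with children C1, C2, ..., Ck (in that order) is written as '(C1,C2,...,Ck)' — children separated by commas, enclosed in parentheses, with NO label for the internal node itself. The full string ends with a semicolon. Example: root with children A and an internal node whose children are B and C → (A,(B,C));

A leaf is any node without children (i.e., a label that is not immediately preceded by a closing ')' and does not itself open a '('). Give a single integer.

Answer: 8

Derivation:
Newick: (V,H,(R,Y,F,(L,N,C)));
Scan left-to-right; a leaf is any maximal label run not followed by '(':
  pos 1: leaf 'V' → count = 1
  pos 3: leaf 'H' → count = 2
  pos 6: leaf 'R' → count = 3
  pos 8: leaf 'Y' → count = 4
  pos 10: leaf 'F' → count = 5
  pos 13: leaf 'L' → count = 6
  pos 15: leaf 'N' → count = 7
  pos 17: leaf 'C' → count = 8
Total leaves: 8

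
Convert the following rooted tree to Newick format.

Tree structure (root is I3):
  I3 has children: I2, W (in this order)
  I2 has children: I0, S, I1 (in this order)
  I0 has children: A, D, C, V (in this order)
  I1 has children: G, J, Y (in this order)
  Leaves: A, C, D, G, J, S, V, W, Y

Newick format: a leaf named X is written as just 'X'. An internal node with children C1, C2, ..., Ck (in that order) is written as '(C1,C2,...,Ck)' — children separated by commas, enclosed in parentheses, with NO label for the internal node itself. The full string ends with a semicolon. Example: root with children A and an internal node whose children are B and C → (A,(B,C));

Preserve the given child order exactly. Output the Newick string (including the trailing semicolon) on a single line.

internal I3 with children ['I2', 'W']
  internal I2 with children ['I0', 'S', 'I1']
    internal I0 with children ['A', 'D', 'C', 'V']
      leaf 'A' → 'A'
      leaf 'D' → 'D'
      leaf 'C' → 'C'
      leaf 'V' → 'V'
    → '(A,D,C,V)'
    leaf 'S' → 'S'
    internal I1 with children ['G', 'J', 'Y']
      leaf 'G' → 'G'
      leaf 'J' → 'J'
      leaf 'Y' → 'Y'
    → '(G,J,Y)'
  → '((A,D,C,V),S,(G,J,Y))'
  leaf 'W' → 'W'
→ '(((A,D,C,V),S,(G,J,Y)),W)'
Final: (((A,D,C,V),S,(G,J,Y)),W);

Answer: (((A,D,C,V),S,(G,J,Y)),W);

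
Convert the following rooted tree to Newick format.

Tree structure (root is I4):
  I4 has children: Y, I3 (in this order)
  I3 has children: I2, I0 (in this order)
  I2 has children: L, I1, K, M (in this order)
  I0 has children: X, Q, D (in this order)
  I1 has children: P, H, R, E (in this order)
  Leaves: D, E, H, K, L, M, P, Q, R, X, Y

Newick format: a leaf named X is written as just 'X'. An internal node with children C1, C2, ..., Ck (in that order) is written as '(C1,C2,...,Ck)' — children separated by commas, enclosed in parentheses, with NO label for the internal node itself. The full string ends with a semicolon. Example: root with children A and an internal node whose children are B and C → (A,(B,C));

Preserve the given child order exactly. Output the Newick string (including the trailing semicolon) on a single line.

internal I4 with children ['Y', 'I3']
  leaf 'Y' → 'Y'
  internal I3 with children ['I2', 'I0']
    internal I2 with children ['L', 'I1', 'K', 'M']
      leaf 'L' → 'L'
      internal I1 with children ['P', 'H', 'R', 'E']
        leaf 'P' → 'P'
        leaf 'H' → 'H'
        leaf 'R' → 'R'
        leaf 'E' → 'E'
      → '(P,H,R,E)'
      leaf 'K' → 'K'
      leaf 'M' → 'M'
    → '(L,(P,H,R,E),K,M)'
    internal I0 with children ['X', 'Q', 'D']
      leaf 'X' → 'X'
      leaf 'Q' → 'Q'
      leaf 'D' → 'D'
    → '(X,Q,D)'
  → '((L,(P,H,R,E),K,M),(X,Q,D))'
→ '(Y,((L,(P,H,R,E),K,M),(X,Q,D)))'
Final: (Y,((L,(P,H,R,E),K,M),(X,Q,D)));

Answer: (Y,((L,(P,H,R,E),K,M),(X,Q,D)));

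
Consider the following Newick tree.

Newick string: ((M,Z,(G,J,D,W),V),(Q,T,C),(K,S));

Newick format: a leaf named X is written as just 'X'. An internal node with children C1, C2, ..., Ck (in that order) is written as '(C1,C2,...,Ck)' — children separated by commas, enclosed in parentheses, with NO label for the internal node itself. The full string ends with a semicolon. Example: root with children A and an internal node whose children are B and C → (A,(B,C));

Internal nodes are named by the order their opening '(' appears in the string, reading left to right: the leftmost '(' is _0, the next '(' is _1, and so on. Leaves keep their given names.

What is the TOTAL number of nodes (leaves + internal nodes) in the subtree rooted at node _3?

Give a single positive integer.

Answer: 4

Derivation:
Newick: ((M,Z,(G,J,D,W),V),(Q,T,C),(K,S));
Locate _3: it is the '(' at position 19 (the 4th '(' reading left to right).
Query: subtree rooted at _3
_3: subtree_size = 1 + 3
  Q: subtree_size = 1 + 0
  T: subtree_size = 1 + 0
  C: subtree_size = 1 + 0
Total subtree size of _3: 4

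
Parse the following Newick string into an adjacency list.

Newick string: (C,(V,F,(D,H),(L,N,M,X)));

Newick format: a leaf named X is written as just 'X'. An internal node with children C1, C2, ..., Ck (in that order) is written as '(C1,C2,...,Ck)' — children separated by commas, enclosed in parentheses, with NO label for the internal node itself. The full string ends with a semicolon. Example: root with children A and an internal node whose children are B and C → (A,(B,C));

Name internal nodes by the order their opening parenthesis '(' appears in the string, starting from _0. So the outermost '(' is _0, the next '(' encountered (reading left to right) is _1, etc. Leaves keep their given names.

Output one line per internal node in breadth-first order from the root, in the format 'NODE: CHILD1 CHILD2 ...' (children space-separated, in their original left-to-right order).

Input: (C,(V,F,(D,H),(L,N,M,X)));
Scanning left-to-right, naming '(' by encounter order:
  pos 0: '(' -> open internal node _0 (depth 1)
  pos 3: '(' -> open internal node _1 (depth 2)
  pos 8: '(' -> open internal node _2 (depth 3)
  pos 12: ')' -> close internal node _2 (now at depth 2)
  pos 14: '(' -> open internal node _3 (depth 3)
  pos 22: ')' -> close internal node _3 (now at depth 2)
  pos 23: ')' -> close internal node _1 (now at depth 1)
  pos 24: ')' -> close internal node _0 (now at depth 0)
Total internal nodes: 4
BFS adjacency from root:
  _0: C _1
  _1: V F _2 _3
  _2: D H
  _3: L N M X

Answer: _0: C _1
_1: V F _2 _3
_2: D H
_3: L N M X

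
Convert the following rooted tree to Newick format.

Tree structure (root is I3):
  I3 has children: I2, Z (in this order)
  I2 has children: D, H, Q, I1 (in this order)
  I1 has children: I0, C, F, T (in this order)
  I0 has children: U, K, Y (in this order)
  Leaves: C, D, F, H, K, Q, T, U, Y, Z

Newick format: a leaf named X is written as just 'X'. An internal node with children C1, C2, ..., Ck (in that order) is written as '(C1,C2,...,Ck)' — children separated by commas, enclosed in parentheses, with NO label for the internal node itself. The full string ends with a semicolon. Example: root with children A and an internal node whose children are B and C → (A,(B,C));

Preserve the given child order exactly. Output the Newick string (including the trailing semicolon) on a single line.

Answer: ((D,H,Q,((U,K,Y),C,F,T)),Z);

Derivation:
internal I3 with children ['I2', 'Z']
  internal I2 with children ['D', 'H', 'Q', 'I1']
    leaf 'D' → 'D'
    leaf 'H' → 'H'
    leaf 'Q' → 'Q'
    internal I1 with children ['I0', 'C', 'F', 'T']
      internal I0 with children ['U', 'K', 'Y']
        leaf 'U' → 'U'
        leaf 'K' → 'K'
        leaf 'Y' → 'Y'
      → '(U,K,Y)'
      leaf 'C' → 'C'
      leaf 'F' → 'F'
      leaf 'T' → 'T'
    → '((U,K,Y),C,F,T)'
  → '(D,H,Q,((U,K,Y),C,F,T))'
  leaf 'Z' → 'Z'
→ '((D,H,Q,((U,K,Y),C,F,T)),Z)'
Final: ((D,H,Q,((U,K,Y),C,F,T)),Z);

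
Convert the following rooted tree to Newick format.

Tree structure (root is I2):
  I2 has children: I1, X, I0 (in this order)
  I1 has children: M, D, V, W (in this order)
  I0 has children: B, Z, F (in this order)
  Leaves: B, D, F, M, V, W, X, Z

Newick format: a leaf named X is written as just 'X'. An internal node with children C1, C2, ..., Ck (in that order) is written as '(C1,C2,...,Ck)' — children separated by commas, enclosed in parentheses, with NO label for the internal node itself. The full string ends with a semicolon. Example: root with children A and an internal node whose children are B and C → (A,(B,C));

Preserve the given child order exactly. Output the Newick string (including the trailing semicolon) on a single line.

Answer: ((M,D,V,W),X,(B,Z,F));

Derivation:
internal I2 with children ['I1', 'X', 'I0']
  internal I1 with children ['M', 'D', 'V', 'W']
    leaf 'M' → 'M'
    leaf 'D' → 'D'
    leaf 'V' → 'V'
    leaf 'W' → 'W'
  → '(M,D,V,W)'
  leaf 'X' → 'X'
  internal I0 with children ['B', 'Z', 'F']
    leaf 'B' → 'B'
    leaf 'Z' → 'Z'
    leaf 'F' → 'F'
  → '(B,Z,F)'
→ '((M,D,V,W),X,(B,Z,F))'
Final: ((M,D,V,W),X,(B,Z,F));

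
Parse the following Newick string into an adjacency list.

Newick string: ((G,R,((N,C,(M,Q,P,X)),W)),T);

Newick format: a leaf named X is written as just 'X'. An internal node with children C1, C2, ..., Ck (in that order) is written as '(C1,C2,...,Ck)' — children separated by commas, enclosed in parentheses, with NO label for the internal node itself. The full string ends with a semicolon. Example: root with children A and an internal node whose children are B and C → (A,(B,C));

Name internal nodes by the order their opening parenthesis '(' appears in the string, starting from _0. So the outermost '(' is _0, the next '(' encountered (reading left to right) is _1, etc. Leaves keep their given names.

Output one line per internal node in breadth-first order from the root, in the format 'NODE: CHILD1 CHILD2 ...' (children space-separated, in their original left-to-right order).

Input: ((G,R,((N,C,(M,Q,P,X)),W)),T);
Scanning left-to-right, naming '(' by encounter order:
  pos 0: '(' -> open internal node _0 (depth 1)
  pos 1: '(' -> open internal node _1 (depth 2)
  pos 6: '(' -> open internal node _2 (depth 3)
  pos 7: '(' -> open internal node _3 (depth 4)
  pos 12: '(' -> open internal node _4 (depth 5)
  pos 20: ')' -> close internal node _4 (now at depth 4)
  pos 21: ')' -> close internal node _3 (now at depth 3)
  pos 24: ')' -> close internal node _2 (now at depth 2)
  pos 25: ')' -> close internal node _1 (now at depth 1)
  pos 28: ')' -> close internal node _0 (now at depth 0)
Total internal nodes: 5
BFS adjacency from root:
  _0: _1 T
  _1: G R _2
  _2: _3 W
  _3: N C _4
  _4: M Q P X

Answer: _0: _1 T
_1: G R _2
_2: _3 W
_3: N C _4
_4: M Q P X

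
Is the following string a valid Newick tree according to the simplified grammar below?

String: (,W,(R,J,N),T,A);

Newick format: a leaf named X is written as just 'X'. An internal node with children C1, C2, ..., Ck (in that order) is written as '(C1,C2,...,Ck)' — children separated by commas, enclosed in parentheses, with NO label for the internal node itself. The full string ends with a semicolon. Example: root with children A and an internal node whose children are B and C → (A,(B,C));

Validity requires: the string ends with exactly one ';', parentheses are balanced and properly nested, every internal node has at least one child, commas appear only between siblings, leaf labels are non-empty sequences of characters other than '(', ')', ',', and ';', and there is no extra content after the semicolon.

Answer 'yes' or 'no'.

Answer: no

Derivation:
Input: (,W,(R,J,N),T,A);
Paren balance: 2 '(' vs 2 ')' OK
Ends with single ';': True
Full parse: FAILS (empty leaf label at pos 1)
Valid: False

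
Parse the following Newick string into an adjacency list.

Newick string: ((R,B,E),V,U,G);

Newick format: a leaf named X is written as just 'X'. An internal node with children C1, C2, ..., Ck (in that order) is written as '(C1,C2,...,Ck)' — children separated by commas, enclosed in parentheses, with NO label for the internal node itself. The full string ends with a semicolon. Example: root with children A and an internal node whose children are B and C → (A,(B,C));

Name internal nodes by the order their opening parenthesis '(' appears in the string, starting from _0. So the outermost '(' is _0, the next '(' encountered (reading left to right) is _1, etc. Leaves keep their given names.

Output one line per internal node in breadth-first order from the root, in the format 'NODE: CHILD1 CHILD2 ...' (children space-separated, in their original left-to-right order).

Answer: _0: _1 V U G
_1: R B E

Derivation:
Input: ((R,B,E),V,U,G);
Scanning left-to-right, naming '(' by encounter order:
  pos 0: '(' -> open internal node _0 (depth 1)
  pos 1: '(' -> open internal node _1 (depth 2)
  pos 7: ')' -> close internal node _1 (now at depth 1)
  pos 14: ')' -> close internal node _0 (now at depth 0)
Total internal nodes: 2
BFS adjacency from root:
  _0: _1 V U G
  _1: R B E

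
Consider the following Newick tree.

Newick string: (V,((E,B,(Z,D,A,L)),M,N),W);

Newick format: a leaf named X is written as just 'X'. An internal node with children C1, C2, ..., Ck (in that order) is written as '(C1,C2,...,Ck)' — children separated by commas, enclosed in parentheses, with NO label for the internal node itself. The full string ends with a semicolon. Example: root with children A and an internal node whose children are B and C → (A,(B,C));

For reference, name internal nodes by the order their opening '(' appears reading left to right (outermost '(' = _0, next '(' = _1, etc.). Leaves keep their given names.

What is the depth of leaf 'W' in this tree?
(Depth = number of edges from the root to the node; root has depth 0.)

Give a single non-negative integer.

Newick: (V,((E,B,(Z,D,A,L)),M,N),W);
Naming internals by '(' encounter order: outermost '(' = _0, next = _1, ...
Query node: W
Path from root: _0 -> W
Depth of W: 1 (number of edges from root)

Answer: 1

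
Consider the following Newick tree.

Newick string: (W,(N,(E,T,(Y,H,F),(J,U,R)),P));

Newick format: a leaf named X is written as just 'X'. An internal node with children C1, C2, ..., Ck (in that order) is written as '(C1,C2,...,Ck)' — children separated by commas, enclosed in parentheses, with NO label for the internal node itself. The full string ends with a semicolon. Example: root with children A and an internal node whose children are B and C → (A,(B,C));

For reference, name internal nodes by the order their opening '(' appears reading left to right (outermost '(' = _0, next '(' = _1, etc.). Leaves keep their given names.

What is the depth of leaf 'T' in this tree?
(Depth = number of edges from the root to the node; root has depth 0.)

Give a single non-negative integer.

Newick: (W,(N,(E,T,(Y,H,F),(J,U,R)),P));
Naming internals by '(' encounter order: outermost '(' = _0, next = _1, ...
Query node: T
Path from root: _0 -> _1 -> _2 -> T
Depth of T: 3 (number of edges from root)

Answer: 3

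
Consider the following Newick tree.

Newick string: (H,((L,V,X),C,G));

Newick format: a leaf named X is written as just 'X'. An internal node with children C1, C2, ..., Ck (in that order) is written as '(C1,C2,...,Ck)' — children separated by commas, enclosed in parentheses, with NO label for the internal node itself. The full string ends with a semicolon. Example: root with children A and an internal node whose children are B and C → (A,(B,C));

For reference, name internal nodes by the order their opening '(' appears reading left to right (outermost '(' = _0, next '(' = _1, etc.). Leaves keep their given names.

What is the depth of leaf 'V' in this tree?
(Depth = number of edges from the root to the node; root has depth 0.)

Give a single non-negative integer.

Answer: 3

Derivation:
Newick: (H,((L,V,X),C,G));
Naming internals by '(' encounter order: outermost '(' = _0, next = _1, ...
Query node: V
Path from root: _0 -> _1 -> _2 -> V
Depth of V: 3 (number of edges from root)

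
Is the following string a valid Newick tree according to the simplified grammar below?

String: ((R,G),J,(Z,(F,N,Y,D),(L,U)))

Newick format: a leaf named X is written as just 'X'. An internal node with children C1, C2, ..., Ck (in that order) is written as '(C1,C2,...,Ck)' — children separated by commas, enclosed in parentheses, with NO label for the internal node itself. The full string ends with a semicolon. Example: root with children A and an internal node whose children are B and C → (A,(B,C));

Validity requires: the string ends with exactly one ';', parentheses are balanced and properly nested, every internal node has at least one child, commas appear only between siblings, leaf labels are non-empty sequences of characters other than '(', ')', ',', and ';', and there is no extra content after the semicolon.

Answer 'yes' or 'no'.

Answer: no

Derivation:
Input: ((R,G),J,(Z,(F,N,Y,D),(L,U)))
Paren balance: 5 '(' vs 5 ')' OK
Ends with single ';': False
Full parse: FAILS (must end with ;)
Valid: False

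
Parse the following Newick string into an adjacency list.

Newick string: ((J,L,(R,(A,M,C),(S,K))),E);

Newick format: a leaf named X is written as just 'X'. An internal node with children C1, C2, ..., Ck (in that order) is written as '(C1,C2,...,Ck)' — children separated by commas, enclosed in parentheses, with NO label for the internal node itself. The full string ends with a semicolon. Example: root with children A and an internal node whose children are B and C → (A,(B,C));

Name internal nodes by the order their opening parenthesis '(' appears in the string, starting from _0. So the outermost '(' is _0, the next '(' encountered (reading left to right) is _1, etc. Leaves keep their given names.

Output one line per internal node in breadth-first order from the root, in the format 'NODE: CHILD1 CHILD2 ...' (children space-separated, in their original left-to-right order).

Input: ((J,L,(R,(A,M,C),(S,K))),E);
Scanning left-to-right, naming '(' by encounter order:
  pos 0: '(' -> open internal node _0 (depth 1)
  pos 1: '(' -> open internal node _1 (depth 2)
  pos 6: '(' -> open internal node _2 (depth 3)
  pos 9: '(' -> open internal node _3 (depth 4)
  pos 15: ')' -> close internal node _3 (now at depth 3)
  pos 17: '(' -> open internal node _4 (depth 4)
  pos 21: ')' -> close internal node _4 (now at depth 3)
  pos 22: ')' -> close internal node _2 (now at depth 2)
  pos 23: ')' -> close internal node _1 (now at depth 1)
  pos 26: ')' -> close internal node _0 (now at depth 0)
Total internal nodes: 5
BFS adjacency from root:
  _0: _1 E
  _1: J L _2
  _2: R _3 _4
  _3: A M C
  _4: S K

Answer: _0: _1 E
_1: J L _2
_2: R _3 _4
_3: A M C
_4: S K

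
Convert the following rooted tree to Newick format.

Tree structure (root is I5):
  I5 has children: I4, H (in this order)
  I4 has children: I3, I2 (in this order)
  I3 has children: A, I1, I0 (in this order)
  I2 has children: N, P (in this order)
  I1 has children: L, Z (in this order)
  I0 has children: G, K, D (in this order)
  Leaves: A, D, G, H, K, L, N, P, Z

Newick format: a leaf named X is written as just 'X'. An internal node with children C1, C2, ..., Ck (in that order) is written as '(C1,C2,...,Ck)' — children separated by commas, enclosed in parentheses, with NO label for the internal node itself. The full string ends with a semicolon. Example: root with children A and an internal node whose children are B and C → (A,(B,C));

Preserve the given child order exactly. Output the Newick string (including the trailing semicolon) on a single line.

internal I5 with children ['I4', 'H']
  internal I4 with children ['I3', 'I2']
    internal I3 with children ['A', 'I1', 'I0']
      leaf 'A' → 'A'
      internal I1 with children ['L', 'Z']
        leaf 'L' → 'L'
        leaf 'Z' → 'Z'
      → '(L,Z)'
      internal I0 with children ['G', 'K', 'D']
        leaf 'G' → 'G'
        leaf 'K' → 'K'
        leaf 'D' → 'D'
      → '(G,K,D)'
    → '(A,(L,Z),(G,K,D))'
    internal I2 with children ['N', 'P']
      leaf 'N' → 'N'
      leaf 'P' → 'P'
    → '(N,P)'
  → '((A,(L,Z),(G,K,D)),(N,P))'
  leaf 'H' → 'H'
→ '(((A,(L,Z),(G,K,D)),(N,P)),H)'
Final: (((A,(L,Z),(G,K,D)),(N,P)),H);

Answer: (((A,(L,Z),(G,K,D)),(N,P)),H);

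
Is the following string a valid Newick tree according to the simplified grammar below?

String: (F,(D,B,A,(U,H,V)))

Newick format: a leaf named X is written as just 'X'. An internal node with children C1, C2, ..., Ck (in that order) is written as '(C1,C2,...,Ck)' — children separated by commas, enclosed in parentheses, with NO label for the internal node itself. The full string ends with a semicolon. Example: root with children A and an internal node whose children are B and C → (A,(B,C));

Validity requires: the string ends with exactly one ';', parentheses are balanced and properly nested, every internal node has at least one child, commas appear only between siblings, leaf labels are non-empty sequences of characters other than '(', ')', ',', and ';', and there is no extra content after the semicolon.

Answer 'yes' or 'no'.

Answer: no

Derivation:
Input: (F,(D,B,A,(U,H,V)))
Paren balance: 3 '(' vs 3 ')' OK
Ends with single ';': False
Full parse: FAILS (must end with ;)
Valid: False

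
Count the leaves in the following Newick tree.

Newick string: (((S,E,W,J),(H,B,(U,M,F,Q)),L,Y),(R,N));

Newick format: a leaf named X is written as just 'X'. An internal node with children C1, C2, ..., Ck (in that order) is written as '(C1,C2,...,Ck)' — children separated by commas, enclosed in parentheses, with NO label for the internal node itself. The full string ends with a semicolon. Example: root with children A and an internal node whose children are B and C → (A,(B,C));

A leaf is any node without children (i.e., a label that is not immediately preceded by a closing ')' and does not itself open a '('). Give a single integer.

Answer: 14

Derivation:
Newick: (((S,E,W,J),(H,B,(U,M,F,Q)),L,Y),(R,N));
Scan left-to-right; a leaf is any maximal label run not followed by '(':
  pos 3: leaf 'S' → count = 1
  pos 5: leaf 'E' → count = 2
  pos 7: leaf 'W' → count = 3
  pos 9: leaf 'J' → count = 4
  pos 13: leaf 'H' → count = 5
  pos 15: leaf 'B' → count = 6
  pos 18: leaf 'U' → count = 7
  pos 20: leaf 'M' → count = 8
  pos 22: leaf 'F' → count = 9
  pos 24: leaf 'Q' → count = 10
  pos 28: leaf 'L' → count = 11
  pos 30: leaf 'Y' → count = 12
  pos 34: leaf 'R' → count = 13
  pos 36: leaf 'N' → count = 14
Total leaves: 14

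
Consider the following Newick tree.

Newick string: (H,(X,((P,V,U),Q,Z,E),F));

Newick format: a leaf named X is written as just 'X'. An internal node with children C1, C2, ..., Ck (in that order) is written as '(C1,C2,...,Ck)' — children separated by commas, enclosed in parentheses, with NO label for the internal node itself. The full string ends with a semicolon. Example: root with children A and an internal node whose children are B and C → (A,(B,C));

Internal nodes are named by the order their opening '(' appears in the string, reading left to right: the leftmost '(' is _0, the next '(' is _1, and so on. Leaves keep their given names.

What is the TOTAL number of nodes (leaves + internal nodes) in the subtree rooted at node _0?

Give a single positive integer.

Newick: (H,(X,((P,V,U),Q,Z,E),F));
Locate _0: it is the '(' at position 0 (the 1st '(' reading left to right).
Query: subtree rooted at _0
_0: subtree_size = 1 + 12
  H: subtree_size = 1 + 0
  _1: subtree_size = 1 + 10
    X: subtree_size = 1 + 0
    _2: subtree_size = 1 + 7
      _3: subtree_size = 1 + 3
        P: subtree_size = 1 + 0
        V: subtree_size = 1 + 0
        U: subtree_size = 1 + 0
      Q: subtree_size = 1 + 0
      Z: subtree_size = 1 + 0
      E: subtree_size = 1 + 0
    F: subtree_size = 1 + 0
Total subtree size of _0: 13

Answer: 13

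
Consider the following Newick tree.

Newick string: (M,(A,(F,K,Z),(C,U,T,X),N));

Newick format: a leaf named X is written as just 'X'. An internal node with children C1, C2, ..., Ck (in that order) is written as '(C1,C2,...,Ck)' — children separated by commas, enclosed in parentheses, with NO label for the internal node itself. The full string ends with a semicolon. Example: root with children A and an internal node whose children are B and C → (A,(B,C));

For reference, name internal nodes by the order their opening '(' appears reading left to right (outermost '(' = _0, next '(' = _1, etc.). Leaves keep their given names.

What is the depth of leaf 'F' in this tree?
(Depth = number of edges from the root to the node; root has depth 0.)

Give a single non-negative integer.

Answer: 3

Derivation:
Newick: (M,(A,(F,K,Z),(C,U,T,X),N));
Naming internals by '(' encounter order: outermost '(' = _0, next = _1, ...
Query node: F
Path from root: _0 -> _1 -> _2 -> F
Depth of F: 3 (number of edges from root)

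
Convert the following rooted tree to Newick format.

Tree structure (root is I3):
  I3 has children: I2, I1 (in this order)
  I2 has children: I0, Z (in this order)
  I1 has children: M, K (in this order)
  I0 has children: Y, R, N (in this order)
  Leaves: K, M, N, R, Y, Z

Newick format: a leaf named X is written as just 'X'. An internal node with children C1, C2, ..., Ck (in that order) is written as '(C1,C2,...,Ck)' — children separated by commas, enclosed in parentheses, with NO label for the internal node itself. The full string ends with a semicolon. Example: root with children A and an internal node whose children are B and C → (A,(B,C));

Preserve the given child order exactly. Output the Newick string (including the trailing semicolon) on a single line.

Answer: (((Y,R,N),Z),(M,K));

Derivation:
internal I3 with children ['I2', 'I1']
  internal I2 with children ['I0', 'Z']
    internal I0 with children ['Y', 'R', 'N']
      leaf 'Y' → 'Y'
      leaf 'R' → 'R'
      leaf 'N' → 'N'
    → '(Y,R,N)'
    leaf 'Z' → 'Z'
  → '((Y,R,N),Z)'
  internal I1 with children ['M', 'K']
    leaf 'M' → 'M'
    leaf 'K' → 'K'
  → '(M,K)'
→ '(((Y,R,N),Z),(M,K))'
Final: (((Y,R,N),Z),(M,K));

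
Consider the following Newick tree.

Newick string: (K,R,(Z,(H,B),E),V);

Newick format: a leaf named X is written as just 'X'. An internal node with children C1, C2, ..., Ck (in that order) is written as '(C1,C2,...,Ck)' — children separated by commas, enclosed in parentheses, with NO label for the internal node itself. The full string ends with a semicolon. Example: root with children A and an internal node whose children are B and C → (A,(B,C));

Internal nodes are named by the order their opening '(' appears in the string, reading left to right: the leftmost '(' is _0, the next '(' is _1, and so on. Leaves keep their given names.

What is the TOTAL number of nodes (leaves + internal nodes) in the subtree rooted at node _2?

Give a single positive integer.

Newick: (K,R,(Z,(H,B),E),V);
Locate _2: it is the '(' at position 8 (the 3rd '(' reading left to right).
Query: subtree rooted at _2
_2: subtree_size = 1 + 2
  H: subtree_size = 1 + 0
  B: subtree_size = 1 + 0
Total subtree size of _2: 3

Answer: 3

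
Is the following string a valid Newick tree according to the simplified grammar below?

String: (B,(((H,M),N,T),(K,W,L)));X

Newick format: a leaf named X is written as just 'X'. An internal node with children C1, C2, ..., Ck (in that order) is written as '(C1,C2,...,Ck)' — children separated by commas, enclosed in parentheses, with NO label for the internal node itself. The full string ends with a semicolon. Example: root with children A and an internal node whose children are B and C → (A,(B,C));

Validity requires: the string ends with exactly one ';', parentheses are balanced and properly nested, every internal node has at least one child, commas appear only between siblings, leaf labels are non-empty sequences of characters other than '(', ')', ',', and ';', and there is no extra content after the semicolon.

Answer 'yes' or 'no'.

Input: (B,(((H,M),N,T),(K,W,L)));X
Paren balance: 5 '(' vs 5 ')' OK
Ends with single ';': False
Full parse: FAILS (must end with ;)
Valid: False

Answer: no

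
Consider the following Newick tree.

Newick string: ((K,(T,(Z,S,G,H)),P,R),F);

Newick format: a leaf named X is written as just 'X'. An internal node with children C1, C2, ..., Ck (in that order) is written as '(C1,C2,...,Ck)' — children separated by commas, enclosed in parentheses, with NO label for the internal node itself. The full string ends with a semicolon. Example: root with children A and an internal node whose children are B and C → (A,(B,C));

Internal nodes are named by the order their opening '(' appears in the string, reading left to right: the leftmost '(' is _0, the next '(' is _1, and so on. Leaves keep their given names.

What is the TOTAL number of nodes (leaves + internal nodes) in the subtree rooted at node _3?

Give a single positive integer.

Newick: ((K,(T,(Z,S,G,H)),P,R),F);
Locate _3: it is the '(' at position 7 (the 4th '(' reading left to right).
Query: subtree rooted at _3
_3: subtree_size = 1 + 4
  Z: subtree_size = 1 + 0
  S: subtree_size = 1 + 0
  G: subtree_size = 1 + 0
  H: subtree_size = 1 + 0
Total subtree size of _3: 5

Answer: 5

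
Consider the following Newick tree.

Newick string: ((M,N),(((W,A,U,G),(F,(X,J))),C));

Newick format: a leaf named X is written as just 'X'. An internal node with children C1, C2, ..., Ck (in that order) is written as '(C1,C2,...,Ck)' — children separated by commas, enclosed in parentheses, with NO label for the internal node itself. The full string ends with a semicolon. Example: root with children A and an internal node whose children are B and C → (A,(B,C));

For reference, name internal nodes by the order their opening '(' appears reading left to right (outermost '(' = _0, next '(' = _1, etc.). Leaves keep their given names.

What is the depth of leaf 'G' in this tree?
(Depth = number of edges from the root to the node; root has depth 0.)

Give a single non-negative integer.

Newick: ((M,N),(((W,A,U,G),(F,(X,J))),C));
Naming internals by '(' encounter order: outermost '(' = _0, next = _1, ...
Query node: G
Path from root: _0 -> _2 -> _3 -> _4 -> G
Depth of G: 4 (number of edges from root)

Answer: 4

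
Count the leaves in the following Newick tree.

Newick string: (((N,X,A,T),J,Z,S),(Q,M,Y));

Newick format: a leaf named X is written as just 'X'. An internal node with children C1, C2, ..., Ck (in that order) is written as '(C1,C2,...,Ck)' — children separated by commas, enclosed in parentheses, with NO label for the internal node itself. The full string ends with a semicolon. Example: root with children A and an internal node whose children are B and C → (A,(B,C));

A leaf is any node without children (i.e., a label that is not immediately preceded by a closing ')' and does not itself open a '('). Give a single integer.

Answer: 10

Derivation:
Newick: (((N,X,A,T),J,Z,S),(Q,M,Y));
Scan left-to-right; a leaf is any maximal label run not followed by '(':
  pos 3: leaf 'N' → count = 1
  pos 5: leaf 'X' → count = 2
  pos 7: leaf 'A' → count = 3
  pos 9: leaf 'T' → count = 4
  pos 12: leaf 'J' → count = 5
  pos 14: leaf 'Z' → count = 6
  pos 16: leaf 'S' → count = 7
  pos 20: leaf 'Q' → count = 8
  pos 22: leaf 'M' → count = 9
  pos 24: leaf 'Y' → count = 10
Total leaves: 10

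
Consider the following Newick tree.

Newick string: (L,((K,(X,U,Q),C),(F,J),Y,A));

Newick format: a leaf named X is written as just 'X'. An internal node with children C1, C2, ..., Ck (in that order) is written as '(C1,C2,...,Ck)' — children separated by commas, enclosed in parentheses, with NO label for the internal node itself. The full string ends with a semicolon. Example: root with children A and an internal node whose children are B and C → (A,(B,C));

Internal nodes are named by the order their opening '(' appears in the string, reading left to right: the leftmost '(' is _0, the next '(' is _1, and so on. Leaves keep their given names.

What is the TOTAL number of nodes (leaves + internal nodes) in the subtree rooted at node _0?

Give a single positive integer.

Answer: 15

Derivation:
Newick: (L,((K,(X,U,Q),C),(F,J),Y,A));
Locate _0: it is the '(' at position 0 (the 1st '(' reading left to right).
Query: subtree rooted at _0
_0: subtree_size = 1 + 14
  L: subtree_size = 1 + 0
  _1: subtree_size = 1 + 12
    _2: subtree_size = 1 + 6
      K: subtree_size = 1 + 0
      _3: subtree_size = 1 + 3
        X: subtree_size = 1 + 0
        U: subtree_size = 1 + 0
        Q: subtree_size = 1 + 0
      C: subtree_size = 1 + 0
    _4: subtree_size = 1 + 2
      F: subtree_size = 1 + 0
      J: subtree_size = 1 + 0
    Y: subtree_size = 1 + 0
    A: subtree_size = 1 + 0
Total subtree size of _0: 15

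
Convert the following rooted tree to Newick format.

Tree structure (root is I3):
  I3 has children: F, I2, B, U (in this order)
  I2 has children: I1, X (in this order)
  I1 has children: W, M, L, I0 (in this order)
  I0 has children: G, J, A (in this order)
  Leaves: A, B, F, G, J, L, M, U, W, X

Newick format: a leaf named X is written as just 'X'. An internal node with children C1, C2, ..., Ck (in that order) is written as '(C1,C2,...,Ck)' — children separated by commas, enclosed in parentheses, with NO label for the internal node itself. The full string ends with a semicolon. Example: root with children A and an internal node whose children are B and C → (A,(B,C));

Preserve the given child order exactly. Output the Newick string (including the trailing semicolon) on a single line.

Answer: (F,((W,M,L,(G,J,A)),X),B,U);

Derivation:
internal I3 with children ['F', 'I2', 'B', 'U']
  leaf 'F' → 'F'
  internal I2 with children ['I1', 'X']
    internal I1 with children ['W', 'M', 'L', 'I0']
      leaf 'W' → 'W'
      leaf 'M' → 'M'
      leaf 'L' → 'L'
      internal I0 with children ['G', 'J', 'A']
        leaf 'G' → 'G'
        leaf 'J' → 'J'
        leaf 'A' → 'A'
      → '(G,J,A)'
    → '(W,M,L,(G,J,A))'
    leaf 'X' → 'X'
  → '((W,M,L,(G,J,A)),X)'
  leaf 'B' → 'B'
  leaf 'U' → 'U'
→ '(F,((W,M,L,(G,J,A)),X),B,U)'
Final: (F,((W,M,L,(G,J,A)),X),B,U);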